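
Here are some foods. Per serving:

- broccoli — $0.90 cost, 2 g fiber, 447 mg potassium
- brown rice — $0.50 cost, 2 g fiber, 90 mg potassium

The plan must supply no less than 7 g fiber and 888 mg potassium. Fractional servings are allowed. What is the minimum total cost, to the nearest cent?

$2.39

Two binding constraints pin down two serving amounts, so the optimal mix uses at most two foods. The candidates are each food alone (scaled to the tighter of fiber/potassium) and each pair with both constraints tight.
broccoli only: max(7/2, 888/447) = 3.5 servings → $3.15.
brown rice only: max(7/2, 888/90) = 9.867 servings → $4.93.
broccoli + brown rice with both tight: 1.605 servings and 1.895 servings → $2.39.
The minimum over all feasible corners is $2.39.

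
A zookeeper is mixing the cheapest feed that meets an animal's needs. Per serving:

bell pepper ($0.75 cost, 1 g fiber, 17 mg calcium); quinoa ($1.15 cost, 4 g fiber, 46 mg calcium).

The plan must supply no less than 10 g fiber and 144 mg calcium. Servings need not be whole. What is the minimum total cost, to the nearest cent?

$3.60

For a min-cost LP with two ≥-constraints, a basic feasible solution has at most two positive variables.
bell pepper only: max(10/1, 144/17) = 10 servings → $7.50.
quinoa only: max(10/4, 144/46) = 3.13 servings → $3.60.
bell pepper + quinoa with both tight: 5.273 servings and 1.182 servings → $5.31.
So the least-cost plan costs $3.60.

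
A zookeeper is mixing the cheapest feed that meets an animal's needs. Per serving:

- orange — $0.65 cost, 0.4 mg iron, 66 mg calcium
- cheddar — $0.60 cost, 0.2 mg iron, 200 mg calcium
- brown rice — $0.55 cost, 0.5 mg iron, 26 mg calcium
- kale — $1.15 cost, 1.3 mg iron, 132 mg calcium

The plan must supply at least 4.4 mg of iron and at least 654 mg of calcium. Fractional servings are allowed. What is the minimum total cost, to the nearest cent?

At the optimum either one food covers both requirements or two foods hit both targets exactly; no other combination can be cheaper.
orange only: max(4.4/0.4, 654/66) = 11 servings → $7.15.
cheddar only: max(4.4/0.2, 654/200) = 22 servings → $13.20.
brown rice only: max(4.4/0.5, 654/26) = 25.15 servings → $13.83.
kale only: max(4.4/1.3, 654/132) = 4.955 servings → $5.70.
orange + cheddar with both targets exact would need a negative amount; discard.
orange + brown rice with both tight: 9.407 servings and 1.274 servings → $6.82.
orange + kale with both tight: 8.164 servings and 0.8727 servings → $6.31.
cheddar + brown rice with both tight: 2.243 servings and 7.903 servings → $5.69.
cheddar + kale with both tight: 1.153 servings and 3.207 servings → $4.38.
brown rice + kale with both targets exact would need a negative amount; discard.
So the least-cost plan costs $4.38.

$4.38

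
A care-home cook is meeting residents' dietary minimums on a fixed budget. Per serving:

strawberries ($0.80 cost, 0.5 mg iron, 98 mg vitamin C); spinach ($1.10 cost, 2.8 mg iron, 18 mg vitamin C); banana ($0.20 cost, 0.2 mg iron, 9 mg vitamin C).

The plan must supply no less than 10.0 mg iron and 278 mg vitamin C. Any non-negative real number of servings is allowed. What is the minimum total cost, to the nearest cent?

Two binding constraints pin down two serving amounts, so the optimal mix uses at most two foods. The candidates are each food alone (scaled to the tighter of iron/vitamin C) and each pair with both constraints tight.
strawberries only: max(10.0/0.5, 278/98) = 20 servings → $16.00.
spinach only: max(10.0/2.8, 278/18) = 15.44 servings → $16.99.
banana only: max(10.0/0.2, 278/9) = 50 servings → $10.00.
strawberries + spinach with both tight: 2.255 servings and 3.169 servings → $5.29.
strawberries + banana: intersection lies outside the first quadrant.
spinach + banana with both tight: 1.593 servings and 27.7 servings → $7.29.
The minimum over all feasible corners is $5.29.

$5.29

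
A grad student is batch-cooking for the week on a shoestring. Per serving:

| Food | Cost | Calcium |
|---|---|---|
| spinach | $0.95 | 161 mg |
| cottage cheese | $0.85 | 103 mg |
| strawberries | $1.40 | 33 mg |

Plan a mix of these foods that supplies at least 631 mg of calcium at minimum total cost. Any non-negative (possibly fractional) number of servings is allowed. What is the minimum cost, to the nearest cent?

Cost per mg of calcium: spinach $0.0059, cottage cheese $0.0083, strawberries $0.0424.
With no serving limits, use only spinach: 631 mg / 161 mg = 3.919 servings × $0.95 = $3.72.

$3.72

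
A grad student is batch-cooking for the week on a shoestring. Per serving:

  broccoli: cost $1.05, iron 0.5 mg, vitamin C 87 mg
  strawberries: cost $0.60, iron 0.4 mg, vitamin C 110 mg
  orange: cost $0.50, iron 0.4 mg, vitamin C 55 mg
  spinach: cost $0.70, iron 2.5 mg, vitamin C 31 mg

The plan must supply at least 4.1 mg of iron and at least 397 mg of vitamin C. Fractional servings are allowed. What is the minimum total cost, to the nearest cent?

Two binding constraints pin down two serving amounts, so the optimal mix uses at most two foods. The candidates are each food alone (scaled to the tighter of iron/vitamin C) and each pair with both constraints tight.
broccoli only: max(4.1/0.5, 397/87) = 8.2 servings → $8.61.
strawberries only: max(4.1/0.4, 397/110) = 10.25 servings → $6.15.
orange only: max(4.1/0.4, 397/55) = 10.25 servings → $5.12.
spinach only: max(4.1/2.5, 397/31) = 12.81 servings → $8.96.
broccoli + strawberries: the both-tight solution has a negative serving — not a feasible corner.
broccoli + orange: intersection lies outside the first quadrant.
broccoli + spinach with both tight: 4.284 servings and 0.7832 servings → $5.05.
strawberries + orange: the both-tight solution has a negative serving — not a feasible corner.
strawberries + spinach with both tight: 3.296 servings and 1.113 servings → $2.76.
orange + spinach with both tight: 6.918 servings and 0.5332 servings → $3.83.
So the least-cost plan costs $2.76.

$2.76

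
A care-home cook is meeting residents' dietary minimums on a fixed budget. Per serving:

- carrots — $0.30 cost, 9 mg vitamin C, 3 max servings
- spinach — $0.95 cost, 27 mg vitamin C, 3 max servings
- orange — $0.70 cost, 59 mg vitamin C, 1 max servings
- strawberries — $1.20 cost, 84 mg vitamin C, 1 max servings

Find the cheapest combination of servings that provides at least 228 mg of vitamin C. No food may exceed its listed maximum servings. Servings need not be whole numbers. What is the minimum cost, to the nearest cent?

Cost per mg of vitamin C: orange $0.0119, strawberries $0.0143, carrots $0.0333, spinach $0.0352.
Take 1 serving of orange: +59.0 mg vitamin C for $0.70 (total $0.70, still need 169.0 mg).
Take 1 serving of strawberries: +84.0 mg vitamin C for $1.20 (total $1.90, still need 85.0 mg).
Take 3 servings of carrots: +27.0 mg vitamin C for $0.90 (total $2.80, still need 58.0 mg).
Take 2.148 servings of spinach: +58.0 mg vitamin C for $2.04 (total $4.84, still need 0.0 mg).
Greedy by cheapest-per-mg is optimal for a single linear constraint, so the minimum cost is $4.84.

$4.84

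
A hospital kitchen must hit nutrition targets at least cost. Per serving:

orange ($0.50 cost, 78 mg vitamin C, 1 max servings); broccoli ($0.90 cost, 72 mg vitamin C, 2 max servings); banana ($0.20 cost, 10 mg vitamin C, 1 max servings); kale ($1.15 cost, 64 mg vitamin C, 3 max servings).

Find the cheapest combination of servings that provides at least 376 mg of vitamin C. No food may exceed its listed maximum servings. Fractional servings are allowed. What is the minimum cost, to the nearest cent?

Cost per mg of vitamin C: orange $0.0064, broccoli $0.0125, kale $0.0180, banana $0.0200.
Take 1 serving of orange: +78.0 mg vitamin C for $0.50 (total $0.50, still need 298.0 mg).
Take 2 servings of broccoli: +144.0 mg vitamin C for $1.80 (total $2.30, still need 154.0 mg).
Take 2.406 servings of kale: +154.0 mg vitamin C for $2.77 (total $5.07, still need 0.0 mg).
Filling from the cheapest source first is optimal under one linear minimum: $5.07.

$5.07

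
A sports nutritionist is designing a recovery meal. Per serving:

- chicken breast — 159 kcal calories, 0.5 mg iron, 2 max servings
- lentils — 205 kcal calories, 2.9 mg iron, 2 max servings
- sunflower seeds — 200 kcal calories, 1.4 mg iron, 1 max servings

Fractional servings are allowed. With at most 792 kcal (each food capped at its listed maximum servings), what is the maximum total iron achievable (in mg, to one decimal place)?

Iron per kcal: lentils 0.01415, sunflower seeds 0.007, chicken breast 0.003145.
Take 2 servings of lentils: uses 410 kcal, +5.8 mg iron (running total 5.8 mg).
Take 1 serving of sunflower seeds: uses 200 kcal, +1.4 mg iron (running total 7.2 mg).
Take 1.145 servings of chicken breast: uses 182 kcal, +0.6 mg iron (running total 7.8 mg).
Filling greedily by iron-per-kcal is optimal for one linear limit, giving 7.8 mg.

7.8 mg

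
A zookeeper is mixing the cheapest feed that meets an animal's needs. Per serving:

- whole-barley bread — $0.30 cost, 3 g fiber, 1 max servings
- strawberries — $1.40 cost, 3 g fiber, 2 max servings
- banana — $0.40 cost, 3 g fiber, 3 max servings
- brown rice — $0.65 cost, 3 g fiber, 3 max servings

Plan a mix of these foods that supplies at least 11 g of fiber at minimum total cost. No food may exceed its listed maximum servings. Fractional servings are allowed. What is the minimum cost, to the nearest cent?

$1.37

Cost per g of fiber: whole-barley bread $0.1000, banana $0.1333, brown rice $0.2167, strawberries $0.4667.
Take 1 serving of whole-barley bread: +3.0 g fiber for $0.30 (total $0.30, still need 8.0 g).
Take 2.667 servings of banana: +8.0 g fiber for $1.07 (total $1.37, still need 0.0 g).
Greedy by cheapest-per-g is optimal for a single linear constraint, so the minimum cost is $1.37.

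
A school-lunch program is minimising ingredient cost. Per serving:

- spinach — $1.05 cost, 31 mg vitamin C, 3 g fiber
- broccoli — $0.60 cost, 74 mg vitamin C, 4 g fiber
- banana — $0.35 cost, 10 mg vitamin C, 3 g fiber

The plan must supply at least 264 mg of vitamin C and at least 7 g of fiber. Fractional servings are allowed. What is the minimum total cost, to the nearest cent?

$2.14

With two linear requirements the optimum uses one or two foods; enumerate the corners.
spinach only: max(264/31, 7/3) = 8.516 servings → $8.94.
broccoli only: max(264/74, 7/4) = 3.568 servings → $2.14.
banana only: max(264/10, 7/3) = 26.4 servings → $9.24.
spinach + broccoli: intersection lies outside the first quadrant.
spinach + banana with both targets exact would need a negative amount; discard.
broccoli + banana with both targets exact would need a negative amount; discard.
So the least-cost plan costs $2.14.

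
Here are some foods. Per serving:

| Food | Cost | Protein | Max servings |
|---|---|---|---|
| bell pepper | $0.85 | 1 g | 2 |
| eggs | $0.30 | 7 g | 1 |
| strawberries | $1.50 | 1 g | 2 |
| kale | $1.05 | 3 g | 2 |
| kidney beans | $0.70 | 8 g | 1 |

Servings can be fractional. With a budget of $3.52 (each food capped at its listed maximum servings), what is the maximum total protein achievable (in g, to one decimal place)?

21.5 g

Protein per dollar: eggs 23.33, kidney beans 11.43, kale 2.857, bell pepper 1.176, strawberries 0.6667.
Take 1 serving of eggs: spends $0.30, +7.0 g protein (running total 7.0 g).
Take 1 serving of kidney beans: spends $0.70, +8.0 g protein (running total 15.0 g).
Take 2 servings of kale: spends $2.10, +6.0 g protein (running total 21.0 g).
Take 0.4941 servings of bell pepper: spends $0.42, +0.5 g protein (running total 21.5 g).
Filling greedily by protein-per-dollar is optimal for one linear limit, giving 21.5 g.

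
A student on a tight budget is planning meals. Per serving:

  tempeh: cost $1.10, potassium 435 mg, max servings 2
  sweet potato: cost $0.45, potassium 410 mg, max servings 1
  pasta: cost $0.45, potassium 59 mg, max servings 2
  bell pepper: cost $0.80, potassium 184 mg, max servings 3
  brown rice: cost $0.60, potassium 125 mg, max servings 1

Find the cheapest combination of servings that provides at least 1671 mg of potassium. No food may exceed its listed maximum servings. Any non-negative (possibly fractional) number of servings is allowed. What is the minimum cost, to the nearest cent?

Cost per mg of potassium: sweet potato $0.0011, tempeh $0.0025, bell pepper $0.0043, brown rice $0.0048, pasta $0.0076.
Take 1 serving of sweet potato: +410.0 mg potassium for $0.45 (total $0.45, still need 1261.0 mg).
Take 2 servings of tempeh: +870.0 mg potassium for $2.20 (total $2.65, still need 391.0 mg).
Take 2.125 servings of bell pepper: +391.0 mg potassium for $1.70 (total $4.35, still need 0.0 mg).
Filling from the cheapest source first is optimal under one linear minimum: $4.35.

$4.35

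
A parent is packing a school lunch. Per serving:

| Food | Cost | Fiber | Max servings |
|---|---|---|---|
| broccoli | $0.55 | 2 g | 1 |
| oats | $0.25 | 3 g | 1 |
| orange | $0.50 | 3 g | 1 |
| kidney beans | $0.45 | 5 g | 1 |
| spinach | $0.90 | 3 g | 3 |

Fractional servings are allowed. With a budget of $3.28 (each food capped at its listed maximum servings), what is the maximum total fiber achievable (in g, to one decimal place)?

Fiber per dollar: oats 12, kidney beans 11.11, orange 6, broccoli 3.636, spinach 3.333.
Take 1 serving of oats: spends $0.25, +3.0 g fiber (running total 3.0 g).
Take 1 serving of kidney beans: spends $0.45, +5.0 g fiber (running total 8.0 g).
Take 1 serving of orange: spends $0.50, +3.0 g fiber (running total 11.0 g).
Take 1 serving of broccoli: spends $0.55, +2.0 g fiber (running total 13.0 g).
Take 1.7 servings of spinach: spends $1.53, +5.1 g fiber (running total 18.1 g).
Filling greedily by fiber-per-dollar is optimal for one linear limit, giving 18.1 g.

18.1 g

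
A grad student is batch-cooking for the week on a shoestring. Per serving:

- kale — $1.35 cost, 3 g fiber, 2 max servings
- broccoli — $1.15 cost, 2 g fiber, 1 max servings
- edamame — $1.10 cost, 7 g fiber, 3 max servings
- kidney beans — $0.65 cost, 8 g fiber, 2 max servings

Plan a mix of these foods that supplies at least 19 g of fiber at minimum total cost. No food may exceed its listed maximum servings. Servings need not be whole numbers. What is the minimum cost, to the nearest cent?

Cost per g of fiber: kidney beans $0.0813, edamame $0.1571, kale $0.4500, broccoli $0.5750.
Take 2 servings of kidney beans: +16.0 g fiber for $1.30 (total $1.30, still need 3.0 g).
Take 0.4286 servings of edamame: +3.0 g fiber for $0.47 (total $1.77, still need 0.0 g).
Greedy by cheapest-per-g is optimal for a single linear constraint, so the minimum cost is $1.77.

$1.77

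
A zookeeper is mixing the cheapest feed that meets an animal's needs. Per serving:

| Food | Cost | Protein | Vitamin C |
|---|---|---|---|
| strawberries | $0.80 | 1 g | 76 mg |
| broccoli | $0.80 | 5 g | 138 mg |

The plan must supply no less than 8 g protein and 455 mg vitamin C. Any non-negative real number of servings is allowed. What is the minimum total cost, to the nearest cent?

strawberries only: max(8/1, 455/76) = 8 servings → $6.40.
broccoli only: max(8/5, 455/138) = 3.297 servings → $2.64.
strawberries + broccoli with both tight: 4.839 servings and 0.6322 servings → $4.38.
So the least-cost plan costs $2.64.

$2.64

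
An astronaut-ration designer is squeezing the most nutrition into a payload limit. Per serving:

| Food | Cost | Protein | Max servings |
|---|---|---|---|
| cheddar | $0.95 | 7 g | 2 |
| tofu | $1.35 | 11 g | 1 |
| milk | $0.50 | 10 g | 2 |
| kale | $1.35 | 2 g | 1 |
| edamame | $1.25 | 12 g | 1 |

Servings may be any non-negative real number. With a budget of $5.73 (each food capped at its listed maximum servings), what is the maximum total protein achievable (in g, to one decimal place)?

Protein per dollar: milk 20, edamame 9.6, tofu 8.148, cheddar 7.368, kale 1.481.
Take 2 servings of milk: spends $1.00, +20.0 g protein (running total 20.0 g).
Take 1 serving of edamame: spends $1.25, +12.0 g protein (running total 32.0 g).
Take 1 serving of tofu: spends $1.35, +11.0 g protein (running total 43.0 g).
Take 2 servings of cheddar: spends $1.90, +14.0 g protein (running total 57.0 g).
Take 0.1704 servings of kale: spends $0.23, +0.3 g protein (running total 57.3 g).
Filling greedily by protein-per-dollar is optimal for one linear limit, giving 57.3 g.

57.3 g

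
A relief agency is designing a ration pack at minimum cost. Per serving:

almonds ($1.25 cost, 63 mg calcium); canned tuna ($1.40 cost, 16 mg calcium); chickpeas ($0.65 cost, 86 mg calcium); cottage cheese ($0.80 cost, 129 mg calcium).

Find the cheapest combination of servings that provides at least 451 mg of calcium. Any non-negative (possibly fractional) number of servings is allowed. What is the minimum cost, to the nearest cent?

$2.80

Cost per mg of calcium: cottage cheese $0.0062, chickpeas $0.0076, almonds $0.0198, canned tuna $0.0875.
With no serving limits, use only cottage cheese: 451 mg / 129 mg = 3.496 servings × $0.80 = $2.80.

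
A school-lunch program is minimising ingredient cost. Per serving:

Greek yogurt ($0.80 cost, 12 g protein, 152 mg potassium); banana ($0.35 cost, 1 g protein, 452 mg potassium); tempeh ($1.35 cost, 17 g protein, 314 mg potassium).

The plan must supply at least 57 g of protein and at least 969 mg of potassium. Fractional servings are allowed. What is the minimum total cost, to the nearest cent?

Compare the cost at each extreme point of the feasible region.
Greek yogurt only: max(57/12, 969/152) = 6.375 servings → $5.10.
banana only: max(57/1, 969/452) = 57 servings → $19.95.
tempeh only: max(57/17, 969/314) = 3.353 servings → $4.53.
Greek yogurt + banana with both tight: 4.703 servings and 0.5622 servings → $3.96.
Greek yogurt + tempeh with both tight: 1.204 servings and 2.503 servings → $4.34.
banana + tempeh with both targets exact would need a negative amount; discard.
The minimum over all feasible corners is $3.96.

$3.96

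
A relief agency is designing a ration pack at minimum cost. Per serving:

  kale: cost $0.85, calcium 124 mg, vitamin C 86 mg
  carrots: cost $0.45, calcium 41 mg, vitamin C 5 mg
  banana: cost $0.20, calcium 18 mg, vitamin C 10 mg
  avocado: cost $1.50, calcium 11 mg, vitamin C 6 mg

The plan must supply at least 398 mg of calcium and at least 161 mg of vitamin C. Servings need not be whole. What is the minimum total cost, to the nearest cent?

This is a tiny linear program; its minimum lies at a vertex of the feasible set. List the vertices and price them.
kale only: max(398/124, 161/86) = 3.21 servings → $2.73.
carrots only: max(398/41, 161/5) = 32.2 servings → $14.49.
banana only: max(398/18, 161/10) = 22.11 servings → $4.42.
avocado only: max(398/11, 161/6) = 36.18 servings → $54.27.
kale + carrots with both tight: 1.587 servings and 4.908 servings → $3.56.
kale + banana with both targets exact would need a negative amount; discard.
kale + avocado with both targets exact would need a negative amount; discard.
carrots + banana with both tight: 3.381 servings and 14.41 servings → $4.40.
carrots + avocado with both tight: 3.23 servings and 24.14 servings → $37.67.
banana + avocado: the both-tight solution has a negative serving — not a feasible corner.
So the least-cost plan costs $2.73.

$2.73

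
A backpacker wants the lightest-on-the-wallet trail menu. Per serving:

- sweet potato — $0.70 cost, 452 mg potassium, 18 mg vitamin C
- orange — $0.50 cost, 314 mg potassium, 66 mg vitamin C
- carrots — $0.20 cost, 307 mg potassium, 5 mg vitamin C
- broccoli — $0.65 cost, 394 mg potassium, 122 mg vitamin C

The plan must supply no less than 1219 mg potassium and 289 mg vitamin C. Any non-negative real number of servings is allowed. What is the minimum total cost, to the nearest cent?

A basic optimal solution has at most two foods positive. Try each food alone and each pair with both targets met exactly.
sweet potato only: max(1219/452, 289/18) = 16.06 servings → $11.24.
orange only: max(1219/314, 289/66) = 4.379 servings → $2.19.
carrots only: max(1219/307, 289/5) = 57.8 servings → $11.56.
broccoli only: max(1219/394, 289/122) = 3.094 servings → $2.01.
sweet potato + orange: the both-tight solution has a negative serving — not a feasible corner.
sweet potato + carrots with both targets exact would need a negative amount; discard.
sweet potato + broccoli with both tight: 0.7253 servings and 2.262 servings → $1.98.
orange + carrots: intersection lies outside the first quadrant.
orange + broccoli with both tight: 2.833 servings and 0.8365 servings → $1.96.
carrots + broccoli with both tight: 0.9822 servings and 2.329 servings → $1.71.
So the least-cost plan costs $1.71.

$1.71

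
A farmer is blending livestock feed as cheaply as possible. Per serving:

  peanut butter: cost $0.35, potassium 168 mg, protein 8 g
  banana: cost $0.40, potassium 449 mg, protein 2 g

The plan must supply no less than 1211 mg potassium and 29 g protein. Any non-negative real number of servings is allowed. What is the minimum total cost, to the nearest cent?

$1.73

peanut butter only: max(1211/168, 29/8) = 7.208 servings → $2.52.
banana only: max(1211/449, 29/2) = 14.5 servings → $5.80.
peanut butter + banana with both tight: 3.255 servings and 1.479 servings → $1.73.
Cheapest feasible corner: $1.73.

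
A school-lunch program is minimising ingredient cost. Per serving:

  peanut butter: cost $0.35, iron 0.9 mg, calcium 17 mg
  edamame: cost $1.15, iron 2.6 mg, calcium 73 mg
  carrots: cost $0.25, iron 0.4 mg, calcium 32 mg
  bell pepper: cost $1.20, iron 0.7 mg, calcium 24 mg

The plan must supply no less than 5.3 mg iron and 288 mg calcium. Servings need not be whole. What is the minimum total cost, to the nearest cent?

$2.79

Compare the cost at each extreme point of the feasible region.
peanut butter only: max(5.3/0.9, 288/17) = 16.94 servings → $5.93.
edamame only: max(5.3/2.6, 288/73) = 3.945 servings → $4.54.
carrots only: max(5.3/0.4, 288/32) = 13.25 servings → $3.31.
bell pepper only: max(5.3/0.7, 288/24) = 12 servings → $14.40.
peanut butter + edamame: intersection lies outside the first quadrant.
peanut butter + carrots with both tight: 2.473 servings and 7.686 servings → $2.79.
peanut butter + bell pepper: intersection lies outside the first quadrant.
edamame + carrots with both tight: 1.007 servings and 6.702 servings → $2.83.
edamame + bell pepper: the both-tight solution has a negative serving — not a feasible corner.
carrots + bell pepper with both tight: 5.812 servings and 4.25 servings → $6.55.
Cheapest feasible corner: $2.79.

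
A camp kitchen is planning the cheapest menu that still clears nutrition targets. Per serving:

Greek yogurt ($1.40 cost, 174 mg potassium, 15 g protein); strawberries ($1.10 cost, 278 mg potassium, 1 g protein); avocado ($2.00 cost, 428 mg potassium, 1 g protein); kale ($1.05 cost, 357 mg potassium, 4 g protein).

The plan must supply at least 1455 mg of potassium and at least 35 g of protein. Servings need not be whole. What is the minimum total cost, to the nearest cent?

Greek yogurt only: max(1455/174, 35/15) = 8.362 servings → $11.71.
strawberries only: max(1455/278, 35/1) = 35 servings → $38.50.
avocado only: max(1455/428, 35/1) = 35 servings → $70.00.
kale only: max(1455/357, 35/4) = 8.75 servings → $9.19.
Greek yogurt + strawberries with both tight: 2.071 servings and 3.938 servings → $7.23.
Greek yogurt + avocado with both tight: 2.165 servings and 2.519 servings → $8.07.
Greek yogurt + kale with both tight: 1.433 servings and 3.377 servings → $5.55.
strawberries + avocado: intersection lies outside the first quadrant.
strawberries + kale: the both-tight solution has a negative serving — not a feasible corner.
avocado + kale: the both-tight solution has a negative serving — not a feasible corner.
So the least-cost plan costs $5.55.

$5.55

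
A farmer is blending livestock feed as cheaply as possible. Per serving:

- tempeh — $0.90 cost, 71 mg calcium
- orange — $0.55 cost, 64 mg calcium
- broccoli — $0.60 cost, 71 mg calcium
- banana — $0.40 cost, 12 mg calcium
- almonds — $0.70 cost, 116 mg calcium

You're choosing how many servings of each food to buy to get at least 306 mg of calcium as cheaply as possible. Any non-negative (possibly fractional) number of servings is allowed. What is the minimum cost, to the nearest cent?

Cost per mg of calcium: almonds $0.0060, broccoli $0.0085, orange $0.0086, tempeh $0.0127, banana $0.0333.
With no serving limits, use only almonds: 306 mg / 116 mg = 2.638 servings × $0.70 = $1.85.

$1.85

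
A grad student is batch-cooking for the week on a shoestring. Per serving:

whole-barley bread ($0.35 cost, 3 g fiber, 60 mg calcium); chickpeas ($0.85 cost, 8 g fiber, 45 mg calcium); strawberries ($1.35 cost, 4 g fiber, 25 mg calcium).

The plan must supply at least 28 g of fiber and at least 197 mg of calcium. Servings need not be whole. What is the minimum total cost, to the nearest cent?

At the optimum either one food covers both requirements or two foods hit both targets exactly; no other combination can be cheaper.
whole-barley bread only: max(28/3, 197/60) = 9.333 servings → $3.27.
chickpeas only: max(28/8, 197/45) = 4.378 servings → $3.72.
strawberries only: max(28/4, 197/25) = 7.88 servings → $10.64.
whole-barley bread + chickpeas with both tight: 0.9159 servings and 3.157 servings → $3.00.
whole-barley bread + strawberries with both tight: 0.5333 servings and 6.6 servings → $9.10.
chickpeas + strawberries: intersection lies outside the first quadrant.
The minimum over all feasible corners is $3.00.

$3.00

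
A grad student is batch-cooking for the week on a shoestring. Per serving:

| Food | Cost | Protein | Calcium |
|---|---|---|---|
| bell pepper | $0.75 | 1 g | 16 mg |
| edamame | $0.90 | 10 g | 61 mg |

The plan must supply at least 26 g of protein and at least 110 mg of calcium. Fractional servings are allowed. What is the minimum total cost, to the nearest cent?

At the optimum either one food covers both requirements or two foods hit both targets exactly; no other combination can be cheaper.
bell pepper only: max(26/1, 110/16) = 26 servings → $19.50.
edamame only: max(26/10, 110/61) = 2.6 servings → $2.34.
bell pepper + edamame: intersection lies outside the first quadrant.
The minimum over all feasible corners is $2.34.

$2.34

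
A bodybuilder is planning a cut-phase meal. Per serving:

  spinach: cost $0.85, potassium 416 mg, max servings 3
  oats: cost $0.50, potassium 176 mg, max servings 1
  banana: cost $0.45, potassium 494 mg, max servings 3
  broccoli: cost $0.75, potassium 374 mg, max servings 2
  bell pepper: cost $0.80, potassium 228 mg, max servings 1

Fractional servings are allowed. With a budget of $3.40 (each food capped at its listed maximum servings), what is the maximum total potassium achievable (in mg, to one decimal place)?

2499.2 mg

Potassium per dollar: banana 1098, broccoli 498.7, spinach 489.4, oats 352, bell pepper 285.
Take 3 servings of banana: spends $1.35, +1482.0 mg potassium (running total 1482.0 mg).
Take 2 servings of broccoli: spends $1.50, +748.0 mg potassium (running total 2230.0 mg).
Take 0.6471 servings of spinach: spends $0.55, +269.2 mg potassium (running total 2499.2 mg).
Filling greedily by potassium-per-dollar is optimal for one linear limit, giving 2499.2 mg.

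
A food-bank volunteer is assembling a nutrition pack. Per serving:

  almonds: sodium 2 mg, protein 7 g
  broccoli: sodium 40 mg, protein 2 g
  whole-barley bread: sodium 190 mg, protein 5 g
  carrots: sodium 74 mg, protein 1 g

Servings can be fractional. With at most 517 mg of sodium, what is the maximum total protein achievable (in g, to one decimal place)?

1809.5 g

Protein per mg sodium: almonds 3.5, broccoli 0.05, whole-barley bread 0.02632, carrots 0.01351.
With no serving limits, spend the whole sodium allowance on almonds: 517 mg / 2 mg × 7 g = 1809.5 g.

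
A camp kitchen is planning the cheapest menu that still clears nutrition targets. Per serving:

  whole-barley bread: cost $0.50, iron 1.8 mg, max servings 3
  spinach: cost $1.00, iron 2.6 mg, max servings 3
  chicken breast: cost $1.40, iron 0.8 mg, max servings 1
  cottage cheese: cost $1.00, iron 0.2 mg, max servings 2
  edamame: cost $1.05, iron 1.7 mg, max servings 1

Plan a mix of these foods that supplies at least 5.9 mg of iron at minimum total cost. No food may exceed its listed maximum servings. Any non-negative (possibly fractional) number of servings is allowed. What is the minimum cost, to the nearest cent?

$1.69

Cost per mg of iron: whole-barley bread $0.2778, spinach $0.3846, edamame $0.6176, chicken breast $1.7500, cottage cheese $5.0000.
Take 3 servings of whole-barley bread: +5.4 mg iron for $1.50 (total $1.50, still need 0.5 mg).
Take 0.1923 servings of spinach: +0.5 mg iron for $0.19 (total $1.69, still need 0.0 mg).
Filling from the cheapest source first is optimal under one linear minimum: $1.69.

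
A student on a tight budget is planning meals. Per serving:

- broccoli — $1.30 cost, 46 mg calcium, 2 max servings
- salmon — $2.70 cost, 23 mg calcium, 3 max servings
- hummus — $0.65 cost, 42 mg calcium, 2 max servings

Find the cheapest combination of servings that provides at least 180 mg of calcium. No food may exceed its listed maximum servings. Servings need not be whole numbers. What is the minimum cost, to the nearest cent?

$4.37

Cost per mg of calcium: hummus $0.0155, broccoli $0.0283, salmon $0.1174.
Take 2 servings of hummus: +84.0 mg calcium for $1.30 (total $1.30, still need 96.0 mg).
Take 2 servings of broccoli: +92.0 mg calcium for $2.60 (total $3.90, still need 4.0 mg).
Take 0.1739 servings of salmon: +4.0 mg calcium for $0.47 (total $4.37, still need 0.0 mg).
Greedy by cheapest-per-mg is optimal for a single linear constraint, so the minimum cost is $4.37.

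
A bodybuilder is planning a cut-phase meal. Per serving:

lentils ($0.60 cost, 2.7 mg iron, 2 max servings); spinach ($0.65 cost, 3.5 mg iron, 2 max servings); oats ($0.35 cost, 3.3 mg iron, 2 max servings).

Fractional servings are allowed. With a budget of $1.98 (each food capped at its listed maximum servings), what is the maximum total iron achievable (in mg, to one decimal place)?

13.5 mg

Iron per dollar: oats 9.429, spinach 5.385, lentils 4.5.
Take 2 servings of oats: spends $0.70, +6.6 mg iron (running total 6.6 mg).
Take 1.969 servings of spinach: spends $1.28, +6.9 mg iron (running total 13.5 mg).
Filling greedily by iron-per-dollar is optimal for one linear limit, giving 13.5 mg.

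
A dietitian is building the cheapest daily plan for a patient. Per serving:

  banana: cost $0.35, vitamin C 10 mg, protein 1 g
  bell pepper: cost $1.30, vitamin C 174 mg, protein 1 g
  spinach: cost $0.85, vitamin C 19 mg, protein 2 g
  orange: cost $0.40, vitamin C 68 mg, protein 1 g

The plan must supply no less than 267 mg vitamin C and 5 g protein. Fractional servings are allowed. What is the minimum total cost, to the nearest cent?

Compare the cost at each extreme point of the feasible region.
banana only: max(267/10, 5/1) = 26.7 servings → $9.35.
bell pepper only: max(267/174, 5/1) = 5 servings → $6.50.
spinach only: max(267/19, 5/2) = 14.05 servings → $11.94.
orange only: max(267/68, 5/1) = 5 servings → $2.00.
banana + bell pepper with both tight: 3.677 servings and 1.323 servings → $3.01.
banana + spinach: the both-tight solution has a negative serving — not a feasible corner.
banana + orange with both tight: 1.259 servings and 3.741 servings → $1.94.
bell pepper + spinach with both tight: 1.334 servings and 1.833 servings → $3.29.
bell pepper + orange with both targets exact would need a negative amount; discard.
spinach + orange with both tight: 0.6239 servings and 3.752 servings → $2.03.
So the least-cost plan costs $1.94.

$1.94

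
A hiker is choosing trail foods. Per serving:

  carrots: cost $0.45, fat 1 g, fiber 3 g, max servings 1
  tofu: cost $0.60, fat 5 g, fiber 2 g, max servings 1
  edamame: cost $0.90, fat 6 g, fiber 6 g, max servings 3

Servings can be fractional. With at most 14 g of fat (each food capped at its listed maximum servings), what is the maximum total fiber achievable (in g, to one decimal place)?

16.0 g

Fiber per g fat: carrots 3, edamame 1, tofu 0.4.
Take 1 serving of carrots: uses 1 g fat, +3.0 g fiber (running total 3.0 g).
Take 2.167 servings of edamame: uses 13 g fat, +13.0 g fiber (running total 16.0 g).
Greedy by best ratio exhausts the fat allowance optimally: 16.0 g.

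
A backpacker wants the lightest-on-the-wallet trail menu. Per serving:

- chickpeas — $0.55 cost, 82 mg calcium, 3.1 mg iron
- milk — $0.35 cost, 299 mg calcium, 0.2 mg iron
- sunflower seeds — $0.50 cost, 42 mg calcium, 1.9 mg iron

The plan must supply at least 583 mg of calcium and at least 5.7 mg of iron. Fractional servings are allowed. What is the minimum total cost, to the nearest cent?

$1.47

Minimising a linear cost over {calcium ≥ 583, iron ≥ 5.7, servings ≥ 0} — the optimum is at a vertex, using one or two foods.
chickpeas only: max(583/82, 5.7/3.1) = 7.11 servings → $3.91.
milk only: max(583/299, 5.7/0.2) = 28.5 servings → $9.97.
sunflower seeds only: max(583/42, 5.7/1.9) = 13.88 servings → $6.94.
chickpeas + milk with both tight: 1.744 servings and 1.472 servings → $1.47.
chickpeas + sunflower seeds: the both-tight solution has a negative serving — not a feasible corner.
milk + sunflower seeds with both tight: 1.551 servings and 2.837 servings → $1.96.
So the least-cost plan costs $1.47.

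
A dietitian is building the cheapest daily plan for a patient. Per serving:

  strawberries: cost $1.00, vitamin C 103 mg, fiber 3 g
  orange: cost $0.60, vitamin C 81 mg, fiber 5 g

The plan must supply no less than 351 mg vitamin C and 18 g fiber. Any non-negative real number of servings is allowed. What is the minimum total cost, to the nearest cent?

$2.60

strawberries only: max(351/103, 18/3) = 6 servings → $6.00.
orange only: max(351/81, 18/5) = 4.333 servings → $2.60.
strawberries + orange with both tight: 1.092 servings and 2.945 servings → $2.86.
Cheapest feasible corner: $2.60.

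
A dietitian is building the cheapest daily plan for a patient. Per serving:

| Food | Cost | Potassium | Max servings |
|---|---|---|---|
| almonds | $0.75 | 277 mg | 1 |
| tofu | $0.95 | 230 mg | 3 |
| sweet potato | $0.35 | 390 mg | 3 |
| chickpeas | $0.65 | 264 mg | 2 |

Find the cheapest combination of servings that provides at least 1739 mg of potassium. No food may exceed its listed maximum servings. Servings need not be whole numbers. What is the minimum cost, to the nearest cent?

Cost per mg of potassium: sweet potato $0.0009, chickpeas $0.0025, almonds $0.0027, tofu $0.0041.
Take 3 servings of sweet potato: +1170.0 mg potassium for $1.05 (total $1.05, still need 569.0 mg).
Take 2 servings of chickpeas: +528.0 mg potassium for $1.30 (total $2.35, still need 41.0 mg).
Take 0.148 servings of almonds: +41.0 mg potassium for $0.11 (total $2.46, still need 0.0 mg).
Greedy by cheapest-per-mg is optimal for a single linear constraint, so the minimum cost is $2.46.

$2.46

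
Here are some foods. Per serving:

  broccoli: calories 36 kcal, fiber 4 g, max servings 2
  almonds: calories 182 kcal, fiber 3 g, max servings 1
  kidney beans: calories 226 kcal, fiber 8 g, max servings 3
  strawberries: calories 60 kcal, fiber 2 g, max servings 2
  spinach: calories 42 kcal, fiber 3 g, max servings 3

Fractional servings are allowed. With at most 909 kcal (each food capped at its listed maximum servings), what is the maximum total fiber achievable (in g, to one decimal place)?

42.1 g

Fiber per kcal: broccoli 0.1111, spinach 0.07143, kidney beans 0.0354, strawberries 0.03333, almonds 0.01648.
Take 2 servings of broccoli: uses 72 kcal, +8.0 g fiber (running total 8.0 g).
Take 3 servings of spinach: uses 126 kcal, +9.0 g fiber (running total 17.0 g).
Take 3 servings of kidney beans: uses 678 kcal, +24.0 g fiber (running total 41.0 g).
Take 0.55 servings of strawberries: uses 33 kcal, +1.1 g fiber (running total 42.1 g).
Filling greedily by fiber-per-kcal is optimal for one linear limit, giving 42.1 g.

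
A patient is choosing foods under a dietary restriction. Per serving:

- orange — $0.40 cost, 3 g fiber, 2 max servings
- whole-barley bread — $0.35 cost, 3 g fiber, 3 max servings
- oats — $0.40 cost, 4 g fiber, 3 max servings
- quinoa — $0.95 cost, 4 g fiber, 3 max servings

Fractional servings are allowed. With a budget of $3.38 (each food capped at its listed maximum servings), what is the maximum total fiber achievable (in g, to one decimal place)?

28.4 g

Fiber per dollar: oats 10, whole-barley bread 8.571, orange 7.5, quinoa 4.211.
Take 3 servings of oats: spends $1.20, +12.0 g fiber (running total 12.0 g).
Take 3 servings of whole-barley bread: spends $1.05, +9.0 g fiber (running total 21.0 g).
Take 2 servings of orange: spends $0.80, +6.0 g fiber (running total 27.0 g).
Take 0.3474 servings of quinoa: spends $0.33, +1.4 g fiber (running total 28.4 g).
Filling greedily by fiber-per-dollar is optimal for one linear limit, giving 28.4 g.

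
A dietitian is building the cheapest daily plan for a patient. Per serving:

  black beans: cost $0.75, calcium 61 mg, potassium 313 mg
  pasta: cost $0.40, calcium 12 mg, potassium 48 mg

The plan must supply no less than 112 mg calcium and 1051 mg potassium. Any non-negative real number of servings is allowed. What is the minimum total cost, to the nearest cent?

$2.52

Check every corner: each single food scaled to meet both minima, and each pair solved so both constraints bind.
black beans only: max(112/61, 1051/313) = 3.358 servings → $2.52.
pasta only: max(112/12, 1051/48) = 21.9 servings → $8.76.
black beans + pasta: the both-tight solution has a negative serving — not a feasible corner.
Cheapest feasible corner: $2.52.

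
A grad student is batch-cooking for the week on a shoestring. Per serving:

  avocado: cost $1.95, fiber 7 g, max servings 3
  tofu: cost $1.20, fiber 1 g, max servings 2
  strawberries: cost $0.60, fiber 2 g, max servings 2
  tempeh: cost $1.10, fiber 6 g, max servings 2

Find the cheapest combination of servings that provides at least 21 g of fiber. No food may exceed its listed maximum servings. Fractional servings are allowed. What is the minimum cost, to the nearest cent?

Cost per g of fiber: tempeh $0.1833, avocado $0.2786, strawberries $0.3000, tofu $1.2000.
Take 2 servings of tempeh: +12.0 g fiber for $2.20 (total $2.20, still need 9.0 g).
Take 1.286 servings of avocado: +9.0 g fiber for $2.51 (total $4.71, still need 0.0 g).
Filling from the cheapest source first is optimal under one linear minimum: $4.71.

$4.71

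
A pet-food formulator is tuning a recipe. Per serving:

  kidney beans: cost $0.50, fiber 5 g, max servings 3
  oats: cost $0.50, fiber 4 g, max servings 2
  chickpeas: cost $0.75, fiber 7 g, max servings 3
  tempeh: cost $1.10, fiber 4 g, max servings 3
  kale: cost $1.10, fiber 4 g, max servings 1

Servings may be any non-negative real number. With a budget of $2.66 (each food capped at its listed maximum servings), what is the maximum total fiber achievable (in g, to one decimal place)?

25.8 g

Fiber per dollar: kidney beans 10, chickpeas 9.333, oats 8, tempeh 3.636, kale 3.636.
Take 3 servings of kidney beans: spends $1.50, +15.0 g fiber (running total 15.0 g).
Take 1.547 servings of chickpeas: spends $1.16, +10.8 g fiber (running total 25.8 g).
Filling greedily by fiber-per-dollar is optimal for one linear limit, giving 25.8 g.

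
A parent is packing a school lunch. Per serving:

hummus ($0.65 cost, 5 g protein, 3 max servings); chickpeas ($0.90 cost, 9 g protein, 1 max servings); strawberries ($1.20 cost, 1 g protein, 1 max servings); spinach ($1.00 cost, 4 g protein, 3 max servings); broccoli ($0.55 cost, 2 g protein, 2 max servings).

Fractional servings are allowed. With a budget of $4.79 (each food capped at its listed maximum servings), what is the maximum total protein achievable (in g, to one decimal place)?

Protein per dollar: chickpeas 10, hummus 7.692, spinach 4, broccoli 3.636, strawberries 0.8333.
Take 1 serving of chickpeas: spends $0.90, +9.0 g protein (running total 9.0 g).
Take 3 servings of hummus: spends $1.95, +15.0 g protein (running total 24.0 g).
Take 1.94 servings of spinach: spends $1.94, +7.8 g protein (running total 31.8 g).
Greedy by best ratio exhausts the cost allowance optimally: 31.8 g.

31.8 g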